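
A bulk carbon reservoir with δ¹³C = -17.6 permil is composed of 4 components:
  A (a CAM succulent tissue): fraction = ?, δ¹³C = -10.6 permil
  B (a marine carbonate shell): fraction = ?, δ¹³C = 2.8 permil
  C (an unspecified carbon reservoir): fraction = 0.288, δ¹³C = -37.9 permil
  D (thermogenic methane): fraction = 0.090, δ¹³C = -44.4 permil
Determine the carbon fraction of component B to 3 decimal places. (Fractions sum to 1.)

Let f_B and f_A be the unknown fractions; fractions sum to 1 so f_B + f_A = 0.622.
Mass balance: Σ fᵢ·δᵢ = δ_bulk ⇒ f_B·(2.8) + f_A·(-10.6) = -17.6 − (-14.911) = -2.689
Substitute f_A = 0.622 − f_B:
f_B·(2.8 − -10.6) = -2.689 − 0.622×(-10.6) = 3.904
f_B = 3.904 / 13.4 = 0.2914

0.291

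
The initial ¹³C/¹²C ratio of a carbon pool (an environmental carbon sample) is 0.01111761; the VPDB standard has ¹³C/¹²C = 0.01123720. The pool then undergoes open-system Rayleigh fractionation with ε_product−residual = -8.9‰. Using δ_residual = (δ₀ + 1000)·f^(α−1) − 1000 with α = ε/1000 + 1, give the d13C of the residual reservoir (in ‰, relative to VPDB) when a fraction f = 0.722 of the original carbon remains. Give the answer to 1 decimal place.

-7.8‰

δ₀ = (0.01111761/0.01123720 − 1)×1000 = (0.989358 − 1)×1000 = -10.642‰
α − 1 = ε/1000 = -0.0089
f^(α−1) = 0.722^(-0.0089) = 1.002903
δ_res = (-10.642 + 1000) × 1.002903 − 1000 = 992.230 − 1000 = -7.77‰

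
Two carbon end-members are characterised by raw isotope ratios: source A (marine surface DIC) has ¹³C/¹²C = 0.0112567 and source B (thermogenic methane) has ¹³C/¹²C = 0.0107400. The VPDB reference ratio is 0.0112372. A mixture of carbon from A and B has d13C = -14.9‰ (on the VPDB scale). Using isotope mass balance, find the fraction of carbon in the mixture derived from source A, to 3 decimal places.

δ_A = (0.0112567/0.0112372 − 1)×1000 = (1.001735 − 1)×1000 = 1.735‰
δ_B = (0.0107400/0.0112372 − 1)×1000 = (0.955754 − 1)×1000 = -44.246‰
f_A = (δ_mix − δ_B)/(δ_A − δ_B) = (-14.9 − (-44.246))/(1.735 − (-44.246))
f_A = 29.346 / 45.981 = 0.6382

0.638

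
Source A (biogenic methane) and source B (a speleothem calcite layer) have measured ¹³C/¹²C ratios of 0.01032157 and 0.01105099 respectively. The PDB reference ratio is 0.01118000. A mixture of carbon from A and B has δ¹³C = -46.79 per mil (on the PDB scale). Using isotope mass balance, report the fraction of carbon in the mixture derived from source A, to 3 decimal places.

δ_A = (0.01032157/0.01118000 − 1)×1000 = (0.923217 − 1)×1000 = -76.783 per mil
δ_B = (0.01105099/0.01118000 − 1)×1000 = (0.988461 − 1)×1000 = -11.539 per mil
f_A = (δ_mix − δ_B)/(δ_A − δ_B) = (-46.79 − (-11.539))/(-76.783 − (-11.539))
f_A = -35.251 / -65.243 = 0.5403

0.540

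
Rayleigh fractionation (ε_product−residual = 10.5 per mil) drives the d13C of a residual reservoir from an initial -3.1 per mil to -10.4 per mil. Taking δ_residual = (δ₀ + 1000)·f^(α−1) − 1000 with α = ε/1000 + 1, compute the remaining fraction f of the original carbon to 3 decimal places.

0.497

α − 1 = ε/1000 = 0.0105
(δ_res + 1000)/(δ₀ + 1000) = (-10.4 + 1000)/(-3.1 + 1000) = 989.6/996.9 = 0.992677
f = 0.992677^(1/0.0105) = exp(ln(0.992677)/0.0105) = exp(-0.00735/0.0105)
f = exp(-0.7000) = 0.4966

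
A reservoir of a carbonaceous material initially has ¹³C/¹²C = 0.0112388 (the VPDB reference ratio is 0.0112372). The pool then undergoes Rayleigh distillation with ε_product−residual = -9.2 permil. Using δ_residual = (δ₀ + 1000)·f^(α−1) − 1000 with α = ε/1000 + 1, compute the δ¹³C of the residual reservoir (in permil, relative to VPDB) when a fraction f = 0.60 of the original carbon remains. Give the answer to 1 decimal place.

δ₀ = (0.0112388/0.0112372 − 1)×1000 = (1.000142 − 1)×1000 = 0.142 permil
α − 1 = ε/1000 = -0.0092
f^(α−1) = 0.60^(-0.0092) = 1.004711
δ_res = (0.142 + 1000) × 1.004711 − 1000 = 1004.854 − 1000 = 4.85 permil

4.9 permil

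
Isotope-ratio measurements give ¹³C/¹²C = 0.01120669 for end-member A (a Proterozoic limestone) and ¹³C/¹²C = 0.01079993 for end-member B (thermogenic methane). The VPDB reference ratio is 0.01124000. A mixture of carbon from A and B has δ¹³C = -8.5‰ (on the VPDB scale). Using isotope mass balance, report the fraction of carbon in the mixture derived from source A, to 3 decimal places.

δ_A = (0.01120669/0.01124000 − 1)×1000 = (0.997036 − 1)×1000 = -2.964‰
δ_B = (0.01079993/0.01124000 − 1)×1000 = (0.960848 − 1)×1000 = -39.152‰
f_A = (δ_mix − δ_B)/(δ_A − δ_B) = (-8.5 − (-39.152))/(-2.964 − (-39.152))
f_A = 30.652 / 36.189 = 0.8470

0.847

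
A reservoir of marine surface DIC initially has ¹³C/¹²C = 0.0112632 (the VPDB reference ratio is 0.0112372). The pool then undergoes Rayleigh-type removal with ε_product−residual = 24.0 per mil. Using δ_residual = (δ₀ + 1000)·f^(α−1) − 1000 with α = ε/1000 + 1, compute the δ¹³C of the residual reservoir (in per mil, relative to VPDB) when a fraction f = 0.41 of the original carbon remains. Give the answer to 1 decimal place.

δ₀ = (0.0112632/0.0112372 − 1)×1000 = (1.002314 − 1)×1000 = 2.314 per mil
α − 1 = ε/1000 = 0.0240
f^(α−1) = 0.41^(0.0240) = 0.978829
δ_res = (2.314 + 1000) × 0.978829 − 1000 = 981.094 − 1000 = -18.91 per mil

-18.9 per mil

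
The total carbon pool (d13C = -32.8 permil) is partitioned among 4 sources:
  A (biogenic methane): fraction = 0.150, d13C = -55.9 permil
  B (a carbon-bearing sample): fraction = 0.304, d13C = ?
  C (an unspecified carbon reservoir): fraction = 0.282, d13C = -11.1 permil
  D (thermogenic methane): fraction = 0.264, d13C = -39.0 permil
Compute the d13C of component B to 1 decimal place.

-36.1 permil

Isotope mass balance: δ_bulk = Σ fᵢ·δᵢ.
-32.8 = 0.150×(-55.9) + 0.304×δ_B + 0.282×(-11.1) + 0.264×(-39.0)
0.304·δ_B = -32.8 − (-21.811) = -10.989
δ_B = -10.989 / 0.304 = -36.15 permil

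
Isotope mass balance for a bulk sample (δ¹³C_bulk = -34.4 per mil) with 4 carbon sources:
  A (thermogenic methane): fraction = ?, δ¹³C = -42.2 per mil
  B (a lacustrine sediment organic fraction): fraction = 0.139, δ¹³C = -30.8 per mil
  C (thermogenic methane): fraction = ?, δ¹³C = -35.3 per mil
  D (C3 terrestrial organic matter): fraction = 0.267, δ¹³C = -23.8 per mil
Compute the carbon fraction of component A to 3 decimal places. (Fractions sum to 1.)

0.405

Let f_A and f_C be the unknown fractions; fractions sum to 1 so f_A + f_C = 0.594.
Mass balance: Σ fᵢ·δᵢ = δ_bulk ⇒ f_A·(-42.2) + f_C·(-35.3) = -34.4 − (-10.636) = -23.764
Substitute f_C = 0.594 − f_A:
f_A·(-42.2 − -35.3) = -23.764 − 0.594×(-35.3) = -2.796
f_A = -2.796 / -6.9 = 0.4052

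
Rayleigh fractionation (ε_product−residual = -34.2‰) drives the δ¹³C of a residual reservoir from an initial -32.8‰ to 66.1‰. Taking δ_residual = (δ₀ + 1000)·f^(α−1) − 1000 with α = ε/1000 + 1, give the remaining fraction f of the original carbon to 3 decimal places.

α − 1 = ε/1000 = -0.0342
(δ_res + 1000)/(δ₀ + 1000) = (66.1 + 1000)/(-32.8 + 1000) = 1066.1/967.2 = 1.102254
f = 1.102254^(1/-0.0342) = exp(ln(1.102254)/-0.0342) = exp(0.09736/-0.0342)
f = exp(-2.8467) = 0.0580

0.058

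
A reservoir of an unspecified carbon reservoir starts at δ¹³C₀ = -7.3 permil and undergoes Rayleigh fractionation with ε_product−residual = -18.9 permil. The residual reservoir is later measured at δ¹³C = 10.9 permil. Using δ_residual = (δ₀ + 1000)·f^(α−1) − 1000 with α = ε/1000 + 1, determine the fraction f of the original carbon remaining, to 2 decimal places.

α − 1 = ε/1000 = -0.0189
(δ_res + 1000)/(δ₀ + 1000) = (10.9 + 1000)/(-7.3 + 1000) = 1010.9/992.7 = 1.018334
f = 1.018334^(1/-0.0189) = exp(ln(1.018334)/-0.0189) = exp(0.01817/-0.0189)
f = exp(-0.9613) = 0.3824

0.38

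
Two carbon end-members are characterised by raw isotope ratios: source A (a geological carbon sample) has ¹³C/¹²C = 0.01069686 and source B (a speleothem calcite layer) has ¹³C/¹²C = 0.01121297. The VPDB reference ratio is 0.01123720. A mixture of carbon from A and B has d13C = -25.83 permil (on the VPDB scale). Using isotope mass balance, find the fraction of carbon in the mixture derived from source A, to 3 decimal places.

0.515

δ_A = (0.01069686/0.01123720 − 1)×1000 = (0.951915 − 1)×1000 = -48.085 permil
δ_B = (0.01121297/0.01123720 − 1)×1000 = (0.997844 − 1)×1000 = -2.156 permil
f_A = (δ_mix − δ_B)/(δ_A − δ_B) = (-25.83 − (-2.156))/(-48.085 − (-2.156))
f_A = -23.674 / -45.929 = 0.5154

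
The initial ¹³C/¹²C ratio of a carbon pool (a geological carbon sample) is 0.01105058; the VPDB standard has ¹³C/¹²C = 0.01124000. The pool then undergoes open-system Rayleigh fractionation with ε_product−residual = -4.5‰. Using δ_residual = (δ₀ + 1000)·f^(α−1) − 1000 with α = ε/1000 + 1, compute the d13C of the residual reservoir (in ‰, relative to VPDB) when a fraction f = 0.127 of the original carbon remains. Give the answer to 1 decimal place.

δ₀ = (0.01105058/0.01124000 − 1)×1000 = (0.983148 − 1)×1000 = -16.852‰
α − 1 = ε/1000 = -0.0045
f^(α−1) = 0.127^(-0.0045) = 1.009329
δ_res = (-16.852 + 1000) × 1.009329 − 1000 = 992.320 − 1000 = -7.68‰

-7.7‰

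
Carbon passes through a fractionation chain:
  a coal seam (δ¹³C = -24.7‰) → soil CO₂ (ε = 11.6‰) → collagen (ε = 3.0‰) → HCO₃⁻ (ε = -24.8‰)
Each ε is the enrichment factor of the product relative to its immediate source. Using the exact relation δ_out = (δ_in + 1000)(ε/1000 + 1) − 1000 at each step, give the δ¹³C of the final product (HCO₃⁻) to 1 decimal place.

-35.0‰

step 1: δ = (-24.70 + 1000)·(11.6/1000 + 1) − 1000 = -13.39‰
step 2: δ = (-13.39 + 1000)·(3.0/1000 + 1) − 1000 = -10.43‰
step 3: δ = (-10.43 + 1000)·(-24.8/1000 + 1) − 1000 = -34.97‰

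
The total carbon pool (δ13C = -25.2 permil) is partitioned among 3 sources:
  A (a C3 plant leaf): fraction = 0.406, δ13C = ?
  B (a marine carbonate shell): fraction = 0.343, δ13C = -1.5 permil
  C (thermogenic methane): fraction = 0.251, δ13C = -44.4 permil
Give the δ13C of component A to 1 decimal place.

-33.4 permil

Isotope mass balance: δ_bulk = Σ fᵢ·δᵢ.
-25.2 = 0.406×δ_A + 0.343×(-1.5) + 0.251×(-44.4)
0.406·δ_A = -25.2 − (-11.659) = -13.541
δ_A = -13.541 / 0.406 = -33.35 permil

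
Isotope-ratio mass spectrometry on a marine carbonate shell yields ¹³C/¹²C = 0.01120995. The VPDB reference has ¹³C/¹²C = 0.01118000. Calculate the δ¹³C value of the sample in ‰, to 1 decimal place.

δ¹³C = (R_sample / R_standard − 1) × 1000
R_sample / R_standard = 0.01120995 / 0.01118000 = 1.002679
δ¹³C = (1.002679 − 1) × 1000 = 2.68‰

2.7‰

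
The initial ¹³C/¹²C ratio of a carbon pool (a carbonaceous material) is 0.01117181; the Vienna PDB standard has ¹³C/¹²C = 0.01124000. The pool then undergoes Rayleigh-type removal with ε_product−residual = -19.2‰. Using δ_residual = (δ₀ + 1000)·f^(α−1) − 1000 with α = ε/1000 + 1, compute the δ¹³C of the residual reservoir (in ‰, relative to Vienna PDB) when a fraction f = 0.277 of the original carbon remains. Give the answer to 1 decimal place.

18.7‰

δ₀ = (0.01117181/0.01124000 − 1)×1000 = (0.993933 − 1)×1000 = -6.067‰
α − 1 = ε/1000 = -0.0192
f^(α−1) = 0.277^(-0.0192) = 1.024954
δ_res = (-6.067 + 1000) × 1.024954 − 1000 = 1018.736 − 1000 = 18.74‰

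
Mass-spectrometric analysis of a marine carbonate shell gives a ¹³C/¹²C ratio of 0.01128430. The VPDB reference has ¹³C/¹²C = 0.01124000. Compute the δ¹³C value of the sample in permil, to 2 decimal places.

δ¹³C = (R_sample / R_standard − 1) × 1000
R_sample / R_standard = 0.01128430 / 0.01124000 = 1.003941
δ¹³C = (1.003941 − 1) × 1000 = 3.941 permil

3.94 permil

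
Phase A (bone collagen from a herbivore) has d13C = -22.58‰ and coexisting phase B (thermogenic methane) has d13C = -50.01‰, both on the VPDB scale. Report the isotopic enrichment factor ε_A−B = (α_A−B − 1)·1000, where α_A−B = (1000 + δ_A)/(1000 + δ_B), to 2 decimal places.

28.87‰

α_A−B = (1000 + -22.58) / (1000 + -50.01) = 977.42 / 949.99 = 1.028874
ε_A−B = (1.028874 − 1) × 1000 = 28.874‰
(The approximation ε ≈ δ_A − δ_B would give 27.43‰.)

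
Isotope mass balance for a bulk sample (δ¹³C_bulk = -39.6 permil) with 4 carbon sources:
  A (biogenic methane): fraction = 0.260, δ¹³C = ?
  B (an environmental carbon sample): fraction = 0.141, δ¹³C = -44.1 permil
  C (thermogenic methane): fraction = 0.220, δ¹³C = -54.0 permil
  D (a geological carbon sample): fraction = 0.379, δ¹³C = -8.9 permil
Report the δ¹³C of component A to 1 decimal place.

-69.7 permil

Isotope mass balance: δ_bulk = Σ fᵢ·δᵢ.
-39.6 = 0.260×δ_A + 0.141×(-44.1) + 0.220×(-54.0) + 0.379×(-8.9)
0.260·δ_A = -39.6 − (-21.471) = -18.129
δ_A = -18.129 / 0.260 = -69.73 permil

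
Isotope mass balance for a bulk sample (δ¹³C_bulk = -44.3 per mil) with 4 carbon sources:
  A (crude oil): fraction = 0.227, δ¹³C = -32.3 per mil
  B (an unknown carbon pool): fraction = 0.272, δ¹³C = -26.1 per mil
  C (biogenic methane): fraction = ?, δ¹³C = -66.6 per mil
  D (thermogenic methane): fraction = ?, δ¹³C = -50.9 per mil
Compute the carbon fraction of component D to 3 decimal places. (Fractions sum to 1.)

Let f_D and f_C be the unknown fractions; fractions sum to 1 so f_D + f_C = 0.501.
Mass balance: Σ fᵢ·δᵢ = δ_bulk ⇒ f_D·(-50.9) + f_C·(-66.6) = -44.3 − (-14.431) = -29.869
Substitute f_C = 0.501 − f_D:
f_D·(-50.9 − -66.6) = -29.869 − 0.501×(-66.6) = 3.498
f_D = 3.498 / 15.7 = 0.2228

0.223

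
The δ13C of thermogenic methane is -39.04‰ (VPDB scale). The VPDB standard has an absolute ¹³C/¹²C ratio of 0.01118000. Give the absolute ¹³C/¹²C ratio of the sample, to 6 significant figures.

0.0107435

R_sample = R_standard × (δ13C/1000 + 1)
R_sample = 0.01118000 × (-39.04/1000 + 1) = 0.01118000 × 0.960960
R_sample = 0.0107435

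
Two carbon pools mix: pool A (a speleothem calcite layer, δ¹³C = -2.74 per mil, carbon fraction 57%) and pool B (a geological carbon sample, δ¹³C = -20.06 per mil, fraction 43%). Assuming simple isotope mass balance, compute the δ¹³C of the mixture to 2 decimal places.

δ_mix = f_A·δ_A + f_B·δ_B
δ_mix = 0.57 × (-2.74) + 0.43 × (-20.06)
δ_mix = -1.562 + -8.626 = -10.188 per mil

-10.19 per mil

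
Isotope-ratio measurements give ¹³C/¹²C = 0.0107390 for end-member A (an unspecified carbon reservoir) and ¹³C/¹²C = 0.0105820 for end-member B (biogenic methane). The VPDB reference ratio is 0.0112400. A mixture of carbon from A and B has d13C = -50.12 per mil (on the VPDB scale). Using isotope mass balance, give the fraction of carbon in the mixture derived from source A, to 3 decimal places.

δ_A = (0.0107390/0.0112400 − 1)×1000 = (0.955427 − 1)×1000 = -44.573 per mil
δ_B = (0.0105820/0.0112400 − 1)×1000 = (0.941459 − 1)×1000 = -58.541 per mil
f_A = (δ_mix − δ_B)/(δ_A − δ_B) = (-50.12 − (-58.541))/(-44.573 − (-58.541))
f_A = 8.421 / 13.968 = 0.6029

0.603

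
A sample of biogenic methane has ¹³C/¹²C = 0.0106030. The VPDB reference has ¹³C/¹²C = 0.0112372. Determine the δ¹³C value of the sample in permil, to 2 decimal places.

δ¹³C = (R_sample / R_standard − 1) × 1000
R_sample / R_standard = 0.0106030 / 0.0112372 = 0.943562
δ¹³C = (0.943562 − 1) × 1000 = -56.438 permil

-56.44 permil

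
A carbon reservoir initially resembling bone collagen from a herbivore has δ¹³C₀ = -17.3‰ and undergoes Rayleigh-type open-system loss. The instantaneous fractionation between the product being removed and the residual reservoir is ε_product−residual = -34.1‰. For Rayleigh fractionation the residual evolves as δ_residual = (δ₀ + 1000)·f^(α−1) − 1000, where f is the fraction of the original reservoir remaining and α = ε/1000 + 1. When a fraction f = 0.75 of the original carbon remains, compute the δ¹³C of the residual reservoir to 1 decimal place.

-7.6‰

Rayleigh residual: δ_res = (δ₀ + 1000)·f^(α−1) − 1000
α = ε/1000 + 1 = 0.96590, so α − 1 = -0.03410
f^(α−1) = 0.75^(-0.03410) = 1.009858
δ_res = (-17.3 + 1000) × 1.009858 − 1000 = 992.388 − 1000 = -7.61‰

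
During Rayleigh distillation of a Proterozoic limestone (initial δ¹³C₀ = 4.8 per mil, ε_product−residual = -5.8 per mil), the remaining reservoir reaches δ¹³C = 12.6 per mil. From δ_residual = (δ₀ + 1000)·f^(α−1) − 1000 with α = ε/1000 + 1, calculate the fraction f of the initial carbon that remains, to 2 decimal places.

0.26

α − 1 = ε/1000 = -0.0058
(δ_res + 1000)/(δ₀ + 1000) = (12.6 + 1000)/(4.8 + 1000) = 1012.6/1004.8 = 1.007763
f = 1.007763^(1/-0.0058) = exp(ln(1.007763)/-0.0058) = exp(0.00773/-0.0058)
f = exp(-1.3332) = 0.2636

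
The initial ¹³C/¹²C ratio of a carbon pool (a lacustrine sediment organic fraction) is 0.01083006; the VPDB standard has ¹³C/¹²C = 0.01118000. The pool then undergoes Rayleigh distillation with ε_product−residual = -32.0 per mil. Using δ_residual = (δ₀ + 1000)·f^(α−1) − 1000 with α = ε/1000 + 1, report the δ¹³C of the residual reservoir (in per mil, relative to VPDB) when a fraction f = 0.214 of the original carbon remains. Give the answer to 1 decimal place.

17.7 per mil

δ₀ = (0.01083006/0.01118000 − 1)×1000 = (0.968699 − 1)×1000 = -31.301 per mil
α − 1 = ε/1000 = -0.0320
f^(α−1) = 0.214^(-0.0320) = 1.050574
δ_res = (-31.301 + 1000) × 1.050574 − 1000 = 1017.691 − 1000 = 17.69 per mil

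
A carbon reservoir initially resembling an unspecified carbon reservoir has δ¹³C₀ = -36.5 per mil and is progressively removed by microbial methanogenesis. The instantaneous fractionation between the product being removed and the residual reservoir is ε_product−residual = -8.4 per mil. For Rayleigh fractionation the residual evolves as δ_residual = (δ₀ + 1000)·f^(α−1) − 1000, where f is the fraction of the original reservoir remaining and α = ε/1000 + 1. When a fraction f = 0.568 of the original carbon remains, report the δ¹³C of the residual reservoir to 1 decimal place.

-31.9 per mil

Rayleigh residual: δ_res = (δ₀ + 1000)·f^(α−1) − 1000
α = ε/1000 + 1 = 0.99160, so α − 1 = -0.00840
f^(α−1) = 0.568^(-0.00840) = 1.004763
δ_res = (-36.5 + 1000) × 1.004763 − 1000 = 968.089 − 1000 = -31.91 per mil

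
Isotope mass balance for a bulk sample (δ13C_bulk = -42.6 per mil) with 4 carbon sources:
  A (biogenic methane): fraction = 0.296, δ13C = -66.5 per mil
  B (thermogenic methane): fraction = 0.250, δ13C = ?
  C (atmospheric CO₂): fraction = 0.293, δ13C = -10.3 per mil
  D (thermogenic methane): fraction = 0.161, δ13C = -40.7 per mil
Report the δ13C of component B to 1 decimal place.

-53.4 per mil

Isotope mass balance: δ_bulk = Σ fᵢ·δᵢ.
-42.6 = 0.296×(-66.5) + 0.250×δ_B + 0.293×(-10.3) + 0.161×(-40.7)
0.250·δ_B = -42.6 − (-29.255) = -13.345
δ_B = -13.345 / 0.250 = -53.38 per mil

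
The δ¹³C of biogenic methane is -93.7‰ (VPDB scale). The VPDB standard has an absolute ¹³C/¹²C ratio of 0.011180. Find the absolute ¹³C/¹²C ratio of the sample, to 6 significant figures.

R_sample = R_standard × (δ¹³C/1000 + 1)
R_sample = 0.011180 × (-93.7/1000 + 1) = 0.011180 × 0.906300
R_sample = 0.0101324

0.0101324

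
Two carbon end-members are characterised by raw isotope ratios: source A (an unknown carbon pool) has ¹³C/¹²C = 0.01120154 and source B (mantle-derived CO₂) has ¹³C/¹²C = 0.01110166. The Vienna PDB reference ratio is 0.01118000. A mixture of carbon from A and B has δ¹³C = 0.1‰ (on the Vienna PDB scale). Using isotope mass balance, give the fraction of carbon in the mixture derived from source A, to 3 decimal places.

δ_A = (0.01120154/0.01118000 − 1)×1000 = (1.001927 − 1)×1000 = 1.927‰
δ_B = (0.01110166/0.01118000 − 1)×1000 = (0.992993 − 1)×1000 = -7.007‰
f_A = (δ_mix − δ_B)/(δ_A − δ_B) = (0.1 − (-7.007))/(1.927 − (-7.007))
f_A = 7.107 / 8.934 = 0.7955

0.796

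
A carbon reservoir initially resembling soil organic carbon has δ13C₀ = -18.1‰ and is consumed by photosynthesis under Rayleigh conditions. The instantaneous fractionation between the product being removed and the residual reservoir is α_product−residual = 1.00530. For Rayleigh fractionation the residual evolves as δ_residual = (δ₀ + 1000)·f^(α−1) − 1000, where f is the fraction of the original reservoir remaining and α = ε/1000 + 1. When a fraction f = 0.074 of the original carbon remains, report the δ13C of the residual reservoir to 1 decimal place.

Rayleigh residual: δ_res = (δ₀ + 1000)·f^(α−1) − 1000
α − 1 = 0.00530
f^(α−1) = 0.074^(0.00530) = 0.986295
δ_res = (-18.1 + 1000) × 0.986295 − 1000 = 968.443 − 1000 = -31.56‰

-31.6‰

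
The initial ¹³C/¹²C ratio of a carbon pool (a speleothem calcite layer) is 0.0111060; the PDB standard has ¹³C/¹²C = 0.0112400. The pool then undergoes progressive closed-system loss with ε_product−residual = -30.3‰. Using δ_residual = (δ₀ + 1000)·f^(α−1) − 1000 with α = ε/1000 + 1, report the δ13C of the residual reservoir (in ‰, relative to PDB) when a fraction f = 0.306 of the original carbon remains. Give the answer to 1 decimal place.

24.2‰

δ₀ = (0.0111060/0.0112400 − 1)×1000 = (0.988078 − 1)×1000 = -11.922‰
α − 1 = ε/1000 = -0.0303
f^(α−1) = 0.306^(-0.0303) = 1.036532
δ_res = (-11.922 + 1000) × 1.036532 − 1000 = 1024.175 − 1000 = 24.17‰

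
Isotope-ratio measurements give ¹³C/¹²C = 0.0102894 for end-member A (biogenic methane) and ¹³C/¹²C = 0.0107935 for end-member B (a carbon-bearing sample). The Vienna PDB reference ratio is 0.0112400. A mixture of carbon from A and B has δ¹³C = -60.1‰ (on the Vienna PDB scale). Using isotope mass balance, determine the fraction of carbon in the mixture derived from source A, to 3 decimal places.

δ_A = (0.0102894/0.0112400 − 1)×1000 = (0.915427 − 1)×1000 = -84.573‰
δ_B = (0.0107935/0.0112400 − 1)×1000 = (0.960276 − 1)×1000 = -39.724‰
f_A = (δ_mix − δ_B)/(δ_A − δ_B) = (-60.1 − (-39.724))/(-84.573 − (-39.724))
f_A = -20.376 / -44.849 = 0.4543

0.454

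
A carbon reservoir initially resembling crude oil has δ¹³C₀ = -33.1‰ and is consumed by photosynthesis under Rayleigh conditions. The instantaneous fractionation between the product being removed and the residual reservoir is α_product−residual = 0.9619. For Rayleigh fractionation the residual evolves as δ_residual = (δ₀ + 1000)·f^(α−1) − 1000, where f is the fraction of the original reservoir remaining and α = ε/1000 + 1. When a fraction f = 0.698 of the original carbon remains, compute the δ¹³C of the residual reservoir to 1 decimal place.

Rayleigh residual: δ_res = (δ₀ + 1000)·f^(α−1) − 1000
α − 1 = -0.03810
f^(α−1) = 0.698^(-0.03810) = 1.013793
δ_res = (-33.1 + 1000) × 1.013793 − 1000 = 980.236 − 1000 = -19.76‰

-19.8‰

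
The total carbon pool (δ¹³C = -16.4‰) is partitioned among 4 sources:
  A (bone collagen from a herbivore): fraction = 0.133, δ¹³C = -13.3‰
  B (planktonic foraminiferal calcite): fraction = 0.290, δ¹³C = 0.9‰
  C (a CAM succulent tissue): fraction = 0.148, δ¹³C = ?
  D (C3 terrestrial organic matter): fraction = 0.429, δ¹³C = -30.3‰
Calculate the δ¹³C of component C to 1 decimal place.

Isotope mass balance: δ_bulk = Σ fᵢ·δᵢ.
-16.4 = 0.133×(-13.3) + 0.290×(0.9) + 0.148×δ_C + 0.429×(-30.3)
0.148·δ_C = -16.4 − (-14.507) = -1.893
δ_C = -1.893 / 0.148 = -12.79‰

-12.8‰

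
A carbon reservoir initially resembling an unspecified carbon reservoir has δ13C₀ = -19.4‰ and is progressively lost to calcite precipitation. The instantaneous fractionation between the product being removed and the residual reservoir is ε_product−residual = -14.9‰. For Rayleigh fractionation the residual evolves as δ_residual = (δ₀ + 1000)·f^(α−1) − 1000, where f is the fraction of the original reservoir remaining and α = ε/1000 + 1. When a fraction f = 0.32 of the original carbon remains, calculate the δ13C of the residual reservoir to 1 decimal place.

-2.6‰

Rayleigh residual: δ_res = (δ₀ + 1000)·f^(α−1) − 1000
α = ε/1000 + 1 = 0.98510, so α − 1 = -0.01490
f^(α−1) = 0.32^(-0.01490) = 1.017123
δ_res = (-19.4 + 1000) × 1.017123 − 1000 = 997.390 − 1000 = -2.61‰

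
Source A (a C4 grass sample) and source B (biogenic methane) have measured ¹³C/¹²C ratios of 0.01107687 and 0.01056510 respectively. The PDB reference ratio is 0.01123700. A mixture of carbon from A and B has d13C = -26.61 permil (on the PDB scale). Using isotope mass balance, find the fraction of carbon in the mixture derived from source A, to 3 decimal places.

0.729

δ_A = (0.01107687/0.01123700 − 1)×1000 = (0.985750 − 1)×1000 = -14.250 permil
δ_B = (0.01056510/0.01123700 − 1)×1000 = (0.940206 − 1)×1000 = -59.794 permil
f_A = (δ_mix − δ_B)/(δ_A − δ_B) = (-26.61 − (-59.794))/(-14.250 − (-59.794))
f_A = 33.184 / 45.543 = 0.7286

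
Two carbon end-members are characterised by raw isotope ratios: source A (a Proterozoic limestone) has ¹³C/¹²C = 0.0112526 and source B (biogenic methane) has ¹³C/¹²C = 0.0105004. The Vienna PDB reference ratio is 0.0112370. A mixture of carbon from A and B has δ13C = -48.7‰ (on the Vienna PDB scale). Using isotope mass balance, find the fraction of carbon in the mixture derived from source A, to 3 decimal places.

δ_A = (0.0112526/0.0112370 − 1)×1000 = (1.001388 − 1)×1000 = 1.388‰
δ_B = (0.0105004/0.0112370 − 1)×1000 = (0.934449 − 1)×1000 = -65.551‰
f_A = (δ_mix − δ_B)/(δ_A − δ_B) = (-48.7 − (-65.551))/(1.388 − (-65.551))
f_A = 16.851 / 66.940 = 0.2517

0.252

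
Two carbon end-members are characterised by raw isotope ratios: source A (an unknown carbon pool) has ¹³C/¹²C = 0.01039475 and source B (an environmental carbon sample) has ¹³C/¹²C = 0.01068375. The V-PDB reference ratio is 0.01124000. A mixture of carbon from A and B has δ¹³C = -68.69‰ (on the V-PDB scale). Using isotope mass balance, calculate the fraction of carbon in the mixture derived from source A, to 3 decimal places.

0.747

δ_A = (0.01039475/0.01124000 − 1)×1000 = (0.924800 − 1)×1000 = -75.200‰
δ_B = (0.01068375/0.01124000 − 1)×1000 = (0.950512 − 1)×1000 = -49.488‰
f_A = (δ_mix − δ_B)/(δ_A − δ_B) = (-68.69 − (-49.488))/(-75.200 − (-49.488))
f_A = -19.202 / -25.712 = 0.7468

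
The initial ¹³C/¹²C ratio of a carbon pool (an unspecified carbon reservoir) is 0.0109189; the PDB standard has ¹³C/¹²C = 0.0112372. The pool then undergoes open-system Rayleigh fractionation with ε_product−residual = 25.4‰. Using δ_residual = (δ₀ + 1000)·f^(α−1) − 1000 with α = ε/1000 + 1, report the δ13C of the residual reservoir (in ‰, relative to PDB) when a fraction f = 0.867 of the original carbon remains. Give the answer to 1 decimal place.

-31.8‰

δ₀ = (0.0109189/0.0112372 − 1)×1000 = (0.971674 − 1)×1000 = -28.326‰
α − 1 = ε/1000 = 0.0254
f^(α−1) = 0.867^(0.0254) = 0.996382
δ_res = (-28.326 + 1000) × 0.996382 − 1000 = 968.159 − 1000 = -31.84‰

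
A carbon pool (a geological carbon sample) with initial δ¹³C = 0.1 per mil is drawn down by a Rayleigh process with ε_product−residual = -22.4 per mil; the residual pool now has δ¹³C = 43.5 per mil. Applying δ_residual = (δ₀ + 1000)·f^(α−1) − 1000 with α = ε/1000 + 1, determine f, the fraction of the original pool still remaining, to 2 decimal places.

0.15

α − 1 = ε/1000 = -0.0224
(δ_res + 1000)/(δ₀ + 1000) = (43.5 + 1000)/(0.1 + 1000) = 1043.5/1000.1 = 1.043396
f = 1.043396^(1/-0.0224) = exp(ln(1.043396)/-0.0224) = exp(0.04248/-0.0224)
f = exp(-1.8964) = 0.1501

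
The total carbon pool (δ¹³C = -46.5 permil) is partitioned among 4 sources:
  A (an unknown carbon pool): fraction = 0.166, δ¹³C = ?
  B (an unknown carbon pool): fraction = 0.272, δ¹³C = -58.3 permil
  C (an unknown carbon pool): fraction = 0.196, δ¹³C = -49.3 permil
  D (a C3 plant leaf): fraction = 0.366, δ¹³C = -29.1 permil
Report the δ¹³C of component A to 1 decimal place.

Isotope mass balance: δ_bulk = Σ fᵢ·δᵢ.
-46.5 = 0.166×δ_A + 0.272×(-58.3) + 0.196×(-49.3) + 0.366×(-29.1)
0.166·δ_A = -46.5 − (-36.171) = -10.329
δ_A = -10.329 / 0.166 = -62.22 permil

-62.2 permil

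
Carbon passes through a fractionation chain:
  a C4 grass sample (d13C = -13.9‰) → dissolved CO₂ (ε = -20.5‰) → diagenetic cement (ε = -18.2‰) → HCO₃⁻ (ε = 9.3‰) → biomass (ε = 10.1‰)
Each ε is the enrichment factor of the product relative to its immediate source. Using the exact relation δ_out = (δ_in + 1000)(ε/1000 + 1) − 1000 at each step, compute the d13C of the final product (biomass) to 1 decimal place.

-33.2‰

step 1: δ = (-13.90 + 1000)·(-20.5/1000 + 1) − 1000 = -34.12‰
step 2: δ = (-34.12 + 1000)·(-18.2/1000 + 1) − 1000 = -51.69‰
step 3: δ = (-51.69 + 1000)·(9.3/1000 + 1) − 1000 = -42.87‰
step 4: δ = (-42.87 + 1000)·(10.1/1000 + 1) − 1000 = -33.21‰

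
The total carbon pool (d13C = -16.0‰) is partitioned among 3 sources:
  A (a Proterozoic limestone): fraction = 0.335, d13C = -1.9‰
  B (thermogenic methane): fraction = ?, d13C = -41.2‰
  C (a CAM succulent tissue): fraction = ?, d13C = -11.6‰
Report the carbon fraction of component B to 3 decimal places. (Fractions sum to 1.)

0.258

Let f_B and f_C be the unknown fractions; fractions sum to 1 so f_B + f_C = 0.665.
Mass balance: Σ fᵢ·δᵢ = δ_bulk ⇒ f_B·(-41.2) + f_C·(-11.6) = -16.0 − (-0.636) = -15.364
Substitute f_C = 0.665 − f_B:
f_B·(-41.2 − -11.6) = -15.364 − 0.665×(-11.6) = -7.649
f_B = -7.649 / -29.6 = 0.2584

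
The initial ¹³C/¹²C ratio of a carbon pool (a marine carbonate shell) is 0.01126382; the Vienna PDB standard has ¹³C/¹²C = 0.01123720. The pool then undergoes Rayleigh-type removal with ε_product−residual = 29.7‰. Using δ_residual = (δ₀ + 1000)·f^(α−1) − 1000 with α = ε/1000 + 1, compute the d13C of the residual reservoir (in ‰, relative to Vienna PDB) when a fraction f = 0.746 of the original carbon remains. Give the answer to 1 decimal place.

-6.3‰

δ₀ = (0.01126382/0.01123720 − 1)×1000 = (1.002369 − 1)×1000 = 2.369‰
α − 1 = ε/1000 = 0.0297
f^(α−1) = 0.746^(0.0297) = 0.991335
δ_res = (2.369 + 1000) × 0.991335 − 1000 = 993.683 − 1000 = -6.32‰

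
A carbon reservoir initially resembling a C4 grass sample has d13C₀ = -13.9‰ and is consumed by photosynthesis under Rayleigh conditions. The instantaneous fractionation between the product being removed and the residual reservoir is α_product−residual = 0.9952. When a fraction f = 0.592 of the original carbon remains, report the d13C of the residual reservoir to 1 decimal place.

-11.4‰

Rayleigh residual: δ_res = (δ₀ + 1000)·f^(α−1) − 1000
α − 1 = -0.00480
f^(α−1) = 0.592^(-0.00480) = 1.002520
δ_res = (-13.9 + 1000) × 1.002520 − 1000 = 988.585 − 1000 = -11.42‰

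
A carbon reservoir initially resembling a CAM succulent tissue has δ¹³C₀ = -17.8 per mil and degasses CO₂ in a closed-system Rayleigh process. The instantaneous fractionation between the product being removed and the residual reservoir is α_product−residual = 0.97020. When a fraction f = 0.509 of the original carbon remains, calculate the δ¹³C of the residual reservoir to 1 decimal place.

Rayleigh residual: δ_res = (δ₀ + 1000)·f^(α−1) − 1000
α − 1 = -0.02980
f^(α−1) = 0.509^(-0.02980) = 1.020328
δ_res = (-17.8 + 1000) × 1.020328 − 1000 = 1002.166 − 1000 = 2.17 per mil

2.2 per mil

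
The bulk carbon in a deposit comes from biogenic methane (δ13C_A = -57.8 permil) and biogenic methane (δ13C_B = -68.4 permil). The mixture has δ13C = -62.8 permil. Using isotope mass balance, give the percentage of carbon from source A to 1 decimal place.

52.8%

δ_mix = f_A·δ_A + (1 − f_A)·δ_B  ⇒  f_A = (δ_mix − δ_B)/(δ_A − δ_B)
f_A = (-62.8 − (-68.4)) / (-57.8 − (-68.4))
f_A = 5.6 / 10.6 = 0.5283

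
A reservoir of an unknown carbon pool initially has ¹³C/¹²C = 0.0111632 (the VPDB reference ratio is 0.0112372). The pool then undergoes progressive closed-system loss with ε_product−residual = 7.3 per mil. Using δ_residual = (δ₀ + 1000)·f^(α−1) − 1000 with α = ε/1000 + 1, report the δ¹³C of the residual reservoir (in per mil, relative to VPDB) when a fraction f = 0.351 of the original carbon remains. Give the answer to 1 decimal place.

-14.1 per mil

δ₀ = (0.0111632/0.0112372 − 1)×1000 = (0.993415 − 1)×1000 = -6.585 per mil
α − 1 = ε/1000 = 0.0073
f^(α−1) = 0.351^(0.0073) = 0.992386
δ_res = (-6.585 + 1000) × 0.992386 − 1000 = 985.851 − 1000 = -14.15 per mil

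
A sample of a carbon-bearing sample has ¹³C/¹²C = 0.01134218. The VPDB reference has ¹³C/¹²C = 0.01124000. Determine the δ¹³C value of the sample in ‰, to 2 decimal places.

δ¹³C = (R_sample / R_standard − 1) × 1000
R_sample / R_standard = 0.01134218 / 0.01124000 = 1.009091
δ¹³C = (1.009091 − 1) × 1000 = 9.091‰

9.09‰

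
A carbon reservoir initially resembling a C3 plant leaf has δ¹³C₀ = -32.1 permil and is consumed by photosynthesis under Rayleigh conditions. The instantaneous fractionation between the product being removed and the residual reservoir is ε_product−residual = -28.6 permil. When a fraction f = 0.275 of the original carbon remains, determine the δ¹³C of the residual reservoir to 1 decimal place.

Rayleigh residual: δ_res = (δ₀ + 1000)·f^(α−1) − 1000
α = ε/1000 + 1 = 0.97140, so α − 1 = -0.02860
f^(α−1) = 0.275^(-0.02860) = 1.037612
δ_res = (-32.1 + 1000) × 1.037612 − 1000 = 1004.305 − 1000 = 4.30 permil

4.3 permil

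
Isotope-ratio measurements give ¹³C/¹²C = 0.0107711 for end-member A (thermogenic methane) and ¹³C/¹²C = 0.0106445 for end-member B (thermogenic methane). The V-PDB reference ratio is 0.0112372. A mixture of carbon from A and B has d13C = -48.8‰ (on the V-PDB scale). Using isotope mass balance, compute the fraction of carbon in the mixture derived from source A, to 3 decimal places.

δ_A = (0.0107711/0.0112372 − 1)×1000 = (0.958522 − 1)×1000 = -41.478‰
δ_B = (0.0106445/0.0112372 − 1)×1000 = (0.947256 − 1)×1000 = -52.744‰
f_A = (δ_mix − δ_B)/(δ_A − δ_B) = (-48.8 − (-52.744))/(-41.478 − (-52.744))
f_A = 3.944 / 11.266 = 0.3501

0.350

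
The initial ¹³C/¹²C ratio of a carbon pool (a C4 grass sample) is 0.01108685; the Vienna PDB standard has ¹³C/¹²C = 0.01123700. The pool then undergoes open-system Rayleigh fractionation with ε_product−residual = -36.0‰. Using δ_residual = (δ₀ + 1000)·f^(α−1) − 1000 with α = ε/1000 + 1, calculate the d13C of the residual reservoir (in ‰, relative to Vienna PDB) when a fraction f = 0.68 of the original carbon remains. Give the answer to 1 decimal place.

δ₀ = (0.01108685/0.01123700 − 1)×1000 = (0.986638 − 1)×1000 = -13.362‰
α − 1 = ε/1000 = -0.0360
f^(α−1) = 0.68^(-0.0360) = 1.013981
δ_res = (-13.362 + 1000) × 1.013981 − 1000 = 1000.432 − 1000 = 0.43‰

0.4‰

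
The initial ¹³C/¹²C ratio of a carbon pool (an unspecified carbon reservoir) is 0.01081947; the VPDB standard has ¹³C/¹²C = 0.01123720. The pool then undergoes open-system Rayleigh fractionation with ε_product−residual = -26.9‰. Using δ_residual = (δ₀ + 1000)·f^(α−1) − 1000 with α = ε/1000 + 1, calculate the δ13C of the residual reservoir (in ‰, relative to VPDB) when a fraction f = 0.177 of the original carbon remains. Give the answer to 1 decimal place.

8.7‰

δ₀ = (0.01081947/0.01123720 − 1)×1000 = (0.962826 − 1)×1000 = -37.174‰
α − 1 = ε/1000 = -0.0269
f^(α−1) = 0.177^(-0.0269) = 1.047682
δ_res = (-37.174 + 1000) × 1.047682 − 1000 = 1008.736 − 1000 = 8.74‰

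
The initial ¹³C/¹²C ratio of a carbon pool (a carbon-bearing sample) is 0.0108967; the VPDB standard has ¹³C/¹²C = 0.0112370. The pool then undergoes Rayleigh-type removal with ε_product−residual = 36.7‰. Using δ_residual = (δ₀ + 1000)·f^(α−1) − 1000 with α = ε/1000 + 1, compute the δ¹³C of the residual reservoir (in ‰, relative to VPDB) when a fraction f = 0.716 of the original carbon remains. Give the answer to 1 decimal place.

δ₀ = (0.0108967/0.0112370 − 1)×1000 = (0.969716 − 1)×1000 = -30.284‰
α − 1 = ε/1000 = 0.0367
f^(α−1) = 0.716^(0.0367) = 0.987814
δ_res = (-30.284 + 1000) × 0.987814 − 1000 = 957.899 − 1000 = -42.10‰

-42.1‰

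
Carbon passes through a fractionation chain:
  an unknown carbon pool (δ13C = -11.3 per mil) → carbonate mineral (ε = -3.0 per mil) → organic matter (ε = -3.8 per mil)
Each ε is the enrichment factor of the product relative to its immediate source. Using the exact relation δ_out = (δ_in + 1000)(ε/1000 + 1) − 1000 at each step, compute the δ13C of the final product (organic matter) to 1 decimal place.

step 1: δ = (-11.30 + 1000)·(-3.0/1000 + 1) − 1000 = -14.27 per mil
step 2: δ = (-14.27 + 1000)·(-3.8/1000 + 1) − 1000 = -18.01 per mil

-18.0 per mil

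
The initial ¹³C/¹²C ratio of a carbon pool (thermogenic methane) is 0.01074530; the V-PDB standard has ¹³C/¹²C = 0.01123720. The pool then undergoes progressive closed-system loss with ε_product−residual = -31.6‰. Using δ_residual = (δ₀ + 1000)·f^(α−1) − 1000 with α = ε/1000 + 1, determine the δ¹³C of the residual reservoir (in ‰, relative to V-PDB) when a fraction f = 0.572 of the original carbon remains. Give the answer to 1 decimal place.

δ₀ = (0.01074530/0.01123720 − 1)×1000 = (0.956226 − 1)×1000 = -43.774‰
α − 1 = ε/1000 = -0.0316
f^(α−1) = 0.572^(-0.0316) = 1.017809
δ_res = (-43.774 + 1000) × 1.017809 − 1000 = 973.255 − 1000 = -26.74‰

-26.7‰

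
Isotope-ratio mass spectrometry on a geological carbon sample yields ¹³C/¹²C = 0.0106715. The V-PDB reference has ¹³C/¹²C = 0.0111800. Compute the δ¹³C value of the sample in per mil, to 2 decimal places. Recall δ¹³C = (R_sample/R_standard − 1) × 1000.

-45.48 per mil

δ¹³C = (R_sample / R_standard − 1) × 1000
R_sample / R_standard = 0.0106715 / 0.0111800 = 0.954517
δ¹³C = (0.954517 − 1) × 1000 = -45.483 per mil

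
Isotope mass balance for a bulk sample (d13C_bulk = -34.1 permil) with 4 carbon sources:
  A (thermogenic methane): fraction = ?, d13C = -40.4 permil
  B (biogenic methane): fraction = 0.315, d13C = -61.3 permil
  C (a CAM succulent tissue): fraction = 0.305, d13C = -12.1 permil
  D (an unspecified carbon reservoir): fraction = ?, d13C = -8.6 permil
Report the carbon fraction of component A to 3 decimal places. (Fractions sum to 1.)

0.246

Let f_A and f_D be the unknown fractions; fractions sum to 1 so f_A + f_D = 0.380.
Mass balance: Σ fᵢ·δᵢ = δ_bulk ⇒ f_A·(-40.4) + f_D·(-8.6) = -34.1 − (-23.000) = -11.100
Substitute f_D = 0.380 − f_A:
f_A·(-40.4 − -8.6) = -11.100 − 0.380×(-8.6) = -7.832
f_A = -7.832 / -31.8 = 0.2463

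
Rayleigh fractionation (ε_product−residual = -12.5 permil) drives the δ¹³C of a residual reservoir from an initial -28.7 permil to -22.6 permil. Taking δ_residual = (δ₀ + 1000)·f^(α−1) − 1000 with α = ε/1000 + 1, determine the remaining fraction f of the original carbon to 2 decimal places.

0.61

α − 1 = ε/1000 = -0.0125
(δ_res + 1000)/(δ₀ + 1000) = (-22.6 + 1000)/(-28.7 + 1000) = 977.4/971.3 = 1.006280
f = 1.006280^(1/-0.0125) = exp(ln(1.006280)/-0.0125) = exp(0.00626/-0.0125)
f = exp(-0.5008) = 0.6060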